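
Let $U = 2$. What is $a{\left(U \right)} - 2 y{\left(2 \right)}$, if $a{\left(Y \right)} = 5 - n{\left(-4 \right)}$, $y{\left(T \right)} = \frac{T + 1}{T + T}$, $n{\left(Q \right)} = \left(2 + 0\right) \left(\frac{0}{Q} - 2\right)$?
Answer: $\frac{15}{2} \approx 7.5$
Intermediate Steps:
$n{\left(Q \right)} = -4$ ($n{\left(Q \right)} = 2 \left(0 - 2\right) = 2 \left(-2\right) = -4$)
$y{\left(T \right)} = \frac{1 + T}{2 T}$
$a{\left(Y \right)} = 9$ ($a{\left(Y \right)} = 5 - -4 = 5 + 4 = 9$)
$a{\left(U \right)} - 2 y{\left(2 \right)} = 9 - 2 \frac{1 + 2}{2 \cdot 2} = 9 - 2 \cdot \frac{1}{2} \cdot \frac{1}{2} \cdot 3 = 9 - \frac{3}{2} = \frac{15}{2}$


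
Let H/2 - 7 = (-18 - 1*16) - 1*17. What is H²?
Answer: 7744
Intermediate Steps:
H = -88 (H = 14 + 2*((-18 - 1*16) - 1*17) = 14 + 2*((-18 - 16) - 17) = 14 + 2*(-34 - 17) = 14 + 2*(-51) = 14 - 102 = -88)
H² = (-88)² = 7744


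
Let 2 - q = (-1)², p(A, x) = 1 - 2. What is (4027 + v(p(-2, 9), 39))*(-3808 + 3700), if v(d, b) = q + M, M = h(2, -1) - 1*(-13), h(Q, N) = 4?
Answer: -436860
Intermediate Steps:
p(A, x) = -1
M = 17 (M = 4 - 1*(-13) = 4 + 13 = 17)
q = 1 (q = 2 - 1*(-1)² = 2 - 1*1 = 2 - 1 = 1)
v(d, b) = 18 (v(d, b) = 1 + 17 = 18)
(4027 + v(p(-2, 9), 39))*(-3808 + 3700) = (4027 + 18)*(-3808 + 3700) = 4045*(-108) = -436860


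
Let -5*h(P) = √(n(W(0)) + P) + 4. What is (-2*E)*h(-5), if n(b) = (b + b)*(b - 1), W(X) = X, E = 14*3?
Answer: 336/5 + 84*I*√5/5 ≈ 67.2 + 37.566*I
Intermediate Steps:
E = 42
n(b) = 2*b*(-1 + b) (n(b) = (2*b)*(-1 + b) = 2*b*(-1 + b))
h(P) = -⅘ - √P/5 (h(P) = -(√(2*0*(-1 + 0) + P) + 4)/5 = -(√(2*0*(-1) + P) + 4)/5 = -(√(0 + P) + 4)/5 = -(√P + 4)/5 = -(4 + √P)/5 = -⅘ - √P/5)
(-2*E)*h(-5) = (-2*42)*(-⅘ - I*√5/5) = -84*(-⅘ - I*√5/5) = 336/5 + 84*I*√5/5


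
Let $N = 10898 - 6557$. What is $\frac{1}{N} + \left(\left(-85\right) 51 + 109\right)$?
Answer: $- \frac{18345065}{4341} \approx -4226.0$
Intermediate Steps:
$N = 4341$
$\frac{1}{N} + \left(\left(-85\right) 51 + 109\right) = \frac{1}{4341} + \left(\left(-85\right) 51 + 109\right) = \frac{1}{4341} + \left(-4335 + 109\right) = \frac{1}{4341} - 4226 = - \frac{18345065}{4341}$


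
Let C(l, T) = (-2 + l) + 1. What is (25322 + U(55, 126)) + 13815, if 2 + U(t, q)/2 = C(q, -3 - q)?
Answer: 39383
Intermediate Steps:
C(l, T) = -1 + l
U(t, q) = -6 + 2*q (U(t, q) = -4 + 2*(-1 + q) = -4 + (-2 + 2*q) = -6 + 2*q)
(25322 + U(55, 126)) + 13815 = (25322 + (-6 + 2*126)) + 13815 = (25322 + (-6 + 252)) + 13815 = (25322 + 246) + 13815 = 25568 + 13815 = 39383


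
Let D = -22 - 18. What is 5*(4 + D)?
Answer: -180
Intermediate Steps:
D = -40
5*(4 + D) = 5*(4 - 40) = 5*(-36) = -180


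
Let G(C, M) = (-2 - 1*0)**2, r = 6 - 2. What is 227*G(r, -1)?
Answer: 908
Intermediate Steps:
r = 4
G(C, M) = 4 (G(C, M) = (-2 + 0)**2 = (-2)**2 = 4)
227*G(r, -1) = 227*4 = 908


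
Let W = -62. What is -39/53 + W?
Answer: -3325/53 ≈ -62.736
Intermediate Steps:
-39/53 + W = -39/53 - 62 = -3325/53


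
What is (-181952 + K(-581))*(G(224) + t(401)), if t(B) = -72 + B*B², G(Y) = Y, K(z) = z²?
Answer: 10033878858977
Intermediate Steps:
t(B) = -72 + B³
(-181952 + K(-581))*(G(224) + t(401)) = (-181952 + (-581)²)*(224 + (-72 + 401³)) = (-181952 + 337561)*(224 + (-72 + 64481201)) = 155609*(224 + 64481129) = 155609*64481353 = 10033878858977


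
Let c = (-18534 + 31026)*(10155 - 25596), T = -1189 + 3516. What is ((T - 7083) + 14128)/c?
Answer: -781/16074081 ≈ -4.8588e-5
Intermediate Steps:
T = 2327
c = -192888972 (c = 12492*(-15441) = -192888972)
((T - 7083) + 14128)/c = ((2327 - 7083) + 14128)/(-192888972) = (-4756 + 14128)*(-1/192888972) = 9372*(-1/192888972) = -781/16074081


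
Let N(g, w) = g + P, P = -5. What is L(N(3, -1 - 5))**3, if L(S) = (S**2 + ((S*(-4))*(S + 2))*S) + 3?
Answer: 343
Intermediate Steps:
N(g, w) = -5 + g (N(g, w) = g - 5 = -5 + g)
L(S) = 3 + S**2 - 4*S**2*(2 + S) (L(S) = (S**2 + ((-4*S)*(2 + S))*S) + 3 = (S**2 + (-4*S*(2 + S))*S) + 3 = (S**2 - 4*S**2*(2 + S)) + 3 = 3 + S**2 - 4*S**2*(2 + S))
L(N(3, -1 - 5))**3 = (3 - 7*(-5 + 3)**2 - 4*(-5 + 3)**3)**3 = (3 - 7*(-2)**2 - 4*(-2)**3)**3 = (3 - 7*4 - 4*(-8))**3 = (3 - 28 + 32)**3 = 7**3 = 343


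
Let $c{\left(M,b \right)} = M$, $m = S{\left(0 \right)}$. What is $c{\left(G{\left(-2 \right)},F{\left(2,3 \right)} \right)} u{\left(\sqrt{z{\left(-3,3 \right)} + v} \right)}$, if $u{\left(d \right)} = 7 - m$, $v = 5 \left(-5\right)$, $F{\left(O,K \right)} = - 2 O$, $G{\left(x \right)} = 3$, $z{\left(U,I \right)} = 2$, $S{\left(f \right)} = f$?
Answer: $21$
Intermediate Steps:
$m = 0$
$v = -25$
$u{\left(d \right)} = 7$ ($u{\left(d \right)} = 7 - 0 = 7 + 0 = 7$)
$c{\left(G{\left(-2 \right)},F{\left(2,3 \right)} \right)} u{\left(\sqrt{z{\left(-3,3 \right)} + v} \right)} = 3 \cdot 7 = 21$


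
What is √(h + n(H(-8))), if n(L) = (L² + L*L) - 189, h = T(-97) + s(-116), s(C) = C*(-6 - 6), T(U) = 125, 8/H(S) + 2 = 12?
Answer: 4*√2077/5 ≈ 36.459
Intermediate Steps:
H(S) = ⅘ (H(S) = 8/(-2 + 12) = 8/10 = 8*(⅒) = ⅘)
s(C) = -12*C (s(C) = C*(-12) = -12*C)
h = 1517 (h = 125 - 12*(-116) = 125 + 1392 = 1517)
n(L) = -189 + 2*L² (n(L) = (L² + L²) - 189 = 2*L² - 189 = -189 + 2*L²)
√(h + n(H(-8))) = √(1517 + (-189 + 2*(⅘)²)) = √(1517 + (-189 + 2*(16/25))) = √(1517 + (-189 + 32/25)) = √(1517 - 4693/25) = √(33232/25) = 4*√2077/5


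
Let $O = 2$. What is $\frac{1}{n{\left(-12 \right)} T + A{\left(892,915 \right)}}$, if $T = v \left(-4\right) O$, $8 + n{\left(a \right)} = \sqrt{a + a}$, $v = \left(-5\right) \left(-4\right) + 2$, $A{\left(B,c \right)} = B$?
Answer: $\frac{575}{1508356} + \frac{22 i \sqrt{6}}{377089} \approx 0.00038121 + 0.00014291 i$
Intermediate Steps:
$v = 22$ ($v = 20 + 2 = 22$)
$n{\left(a \right)} = -8 + \sqrt{2} \sqrt{a}$ ($n{\left(a \right)} = -8 + \sqrt{a + a} = -8 + \sqrt{2 a} = -8 + \sqrt{2} \sqrt{a}$)
$T = -176$ ($T = 22 \left(-4\right) 2 = \left(-88\right) 2 = -176$)
$\frac{1}{n{\left(-12 \right)} T + A{\left(892,915 \right)}} = \frac{1}{\left(-8 + \sqrt{2} \sqrt{-12}\right) \left(-176\right) + 892} = \frac{1}{\left(-8 + \sqrt{2} \cdot 2 i \sqrt{3}\right) \left(-176\right) + 892} = \frac{1}{\left(-8 + 2 i \sqrt{6}\right) \left(-176\right) + 892} = \frac{1}{\left(1408 - 352 i \sqrt{6}\right) + 892} = \frac{1}{2300 - 352 i \sqrt{6}}$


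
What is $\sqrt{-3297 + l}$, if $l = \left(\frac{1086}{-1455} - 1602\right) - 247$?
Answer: $\frac{2 i \sqrt{302660855}}{485} \approx 71.741 i$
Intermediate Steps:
$l = - \frac{897127}{485}$ ($l = \left(1086 \left(- \frac{1}{1455}\right) - 1602\right) - 247 = \left(- \frac{362}{485} - 1602\right) - 247 = - \frac{777332}{485} - 247 = - \frac{897127}{485} \approx -1849.7$)
$\sqrt{-3297 + l} = \sqrt{-3297 - \frac{897127}{485}} = \sqrt{- \frac{2496172}{485}} = \frac{2 i \sqrt{302660855}}{485}$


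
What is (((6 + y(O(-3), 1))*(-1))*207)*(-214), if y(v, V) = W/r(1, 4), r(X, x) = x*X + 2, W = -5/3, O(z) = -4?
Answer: 253483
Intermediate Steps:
W = -5/3 (W = -5*1/3 = -5/3 ≈ -1.6667)
r(X, x) = 2 + X*x (r(X, x) = X*x + 2 = 2 + X*x)
y(v, V) = -5/18 (y(v, V) = -5/(3*(2 + 1*4)) = -5/(3*(2 + 4)) = -5/3/6 = -5/3*1/6 = -5/18)
(((6 + y(O(-3), 1))*(-1))*207)*(-214) = (((6 - 5/18)*(-1))*207)*(-214) = (((103/18)*(-1))*207)*(-214) = -103/18*207*(-214) = -2369/2*(-214) = 253483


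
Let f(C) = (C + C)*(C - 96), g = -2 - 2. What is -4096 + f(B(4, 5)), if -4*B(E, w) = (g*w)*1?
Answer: -5006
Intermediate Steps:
g = -4
B(E, w) = w (B(E, w) = -(-4*w)/4 = -(-1)*w = w)
f(C) = 2*C*(-96 + C) (f(C) = (2*C)*(-96 + C) = 2*C*(-96 + C))
-4096 + f(B(4, 5)) = -4096 + 2*5*(-96 + 5) = -4096 + 2*5*(-91) = -4096 - 910 = -5006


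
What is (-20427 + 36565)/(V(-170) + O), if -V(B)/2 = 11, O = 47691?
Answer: 16138/47669 ≈ 0.33854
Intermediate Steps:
V(B) = -22 (V(B) = -2*11 = -22)
(-20427 + 36565)/(V(-170) + O) = (-20427 + 36565)/(-22 + 47691) = 16138/47669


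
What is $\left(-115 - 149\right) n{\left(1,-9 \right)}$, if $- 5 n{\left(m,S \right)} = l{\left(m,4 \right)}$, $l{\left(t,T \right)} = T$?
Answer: $\frac{1056}{5} \approx 211.2$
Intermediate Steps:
$n{\left(m,S \right)} = - \frac{4}{5}$ ($n{\left(m,S \right)} = \left(- \frac{1}{5}\right) 4 = - \frac{4}{5}$)
$\left(-115 - 149\right) n{\left(1,-9 \right)} = \left(-115 - 149\right) \left(- \frac{4}{5}\right) = \left(-264\right) \left(- \frac{4}{5}\right) = \frac{1056}{5}$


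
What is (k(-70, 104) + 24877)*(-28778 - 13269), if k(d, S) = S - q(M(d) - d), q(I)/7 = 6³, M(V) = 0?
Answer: -986801043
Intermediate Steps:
q(I) = 1512 (q(I) = 7*6³ = 7*216 = 1512)
k(d, S) = -1512 + S (k(d, S) = S - 1*1512 = S - 1512 = -1512 + S)
(k(-70, 104) + 24877)*(-28778 - 13269) = ((-1512 + 104) + 24877)*(-28778 - 13269) = (-1408 + 24877)*(-42047) = 23469*(-42047) = -986801043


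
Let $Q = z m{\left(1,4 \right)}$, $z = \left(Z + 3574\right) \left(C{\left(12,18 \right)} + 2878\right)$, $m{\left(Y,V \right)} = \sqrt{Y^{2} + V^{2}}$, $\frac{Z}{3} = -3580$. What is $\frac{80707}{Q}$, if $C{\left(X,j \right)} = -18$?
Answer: $- \frac{7337 \sqrt{17}}{31673720} \approx -0.00095509$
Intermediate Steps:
$Z = -10740$ ($Z = 3 \left(-3580\right) = -10740$)
$m{\left(Y,V \right)} = \sqrt{V^{2} + Y^{2}}$
$z = -20494760$ ($z = \left(-10740 + 3574\right) \left(-18 + 2878\right) = \left(-7166\right) 2860 = -20494760$)
$Q = - 20494760 \sqrt{17}$ ($Q = - 20494760 \sqrt{4^{2} + 1^{2}} = - 20494760 \sqrt{16 + 1} = - 20494760 \sqrt{17} \approx -8.4502 \cdot 10^{7}$)
$\frac{80707}{Q} = \frac{80707}{\left(-20494760\right) \sqrt{17}} = 80707 \left(- \frac{\sqrt{17}}{348410920}\right) = - \frac{7337 \sqrt{17}}{31673720}$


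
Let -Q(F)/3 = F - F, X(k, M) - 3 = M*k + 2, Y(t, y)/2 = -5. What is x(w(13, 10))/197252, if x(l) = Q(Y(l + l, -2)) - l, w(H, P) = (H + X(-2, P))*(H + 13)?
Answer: 13/49313 ≈ 0.00026362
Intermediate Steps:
Y(t, y) = -10 (Y(t, y) = 2*(-5) = -10)
X(k, M) = 5 + M*k (X(k, M) = 3 + (M*k + 2) = 3 + (2 + M*k) = 5 + M*k)
w(H, P) = (13 + H)*(5 + H - 2*P) (w(H, P) = (H + (5 + P*(-2)))*(H + 13) = (H + (5 - 2*P))*(13 + H) = (5 + H - 2*P)*(13 + H) = (13 + H)*(5 + H - 2*P))
Q(F) = 0 (Q(F) = -3*(F - F) = -3*0 = 0)
x(l) = -l (x(l) = 0 - l = -l)
x(w(13, 10))/197252 = -(65 + 13² - 26*10 + 18*13 - 2*13*10)/197252 = -(65 + 169 - 260 + 234 - 260)*(1/197252) = -1*(-52)*(1/197252) = 52*(1/197252) = 13/49313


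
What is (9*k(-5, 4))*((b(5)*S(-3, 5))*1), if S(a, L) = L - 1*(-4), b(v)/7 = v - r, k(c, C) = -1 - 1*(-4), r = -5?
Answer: 17010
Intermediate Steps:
k(c, C) = 3 (k(c, C) = -1 + 4 = 3)
b(v) = 35 + 7*v (b(v) = 7*(v - 1*(-5)) = 7*(v + 5) = 7*(5 + v) = 35 + 7*v)
S(a, L) = 4 + L (S(a, L) = L + 4 = 4 + L)
(9*k(-5, 4))*((b(5)*S(-3, 5))*1) = (9*3)*(((35 + 7*5)*(4 + 5))*1) = 27*(((35 + 35)*9)*1) = 27*((70*9)*1) = 27*(630*1) = 27*630 = 17010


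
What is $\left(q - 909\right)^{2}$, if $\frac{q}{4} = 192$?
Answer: $19881$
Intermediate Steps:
$q = 768$ ($q = 4 \cdot 192 = 768$)
$\left(q - 909\right)^{2} = \left(768 - 909\right)^{2} = \left(-141\right)^{2} = 19881$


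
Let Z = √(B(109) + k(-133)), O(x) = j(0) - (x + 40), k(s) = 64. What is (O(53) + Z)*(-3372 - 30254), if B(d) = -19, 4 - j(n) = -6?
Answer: 2790958 - 100878*√5 ≈ 2.5654e+6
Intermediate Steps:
j(n) = 10 (j(n) = 4 - 1*(-6) = 4 + 6 = 10)
O(x) = -30 - x (O(x) = 10 - (x + 40) = 10 - (40 + x) = 10 + (-40 - x) = -30 - x)
Z = 3*√5 (Z = √(-19 + 64) = √45 = 3*√5 ≈ 6.7082)
(O(53) + Z)*(-3372 - 30254) = ((-30 - 1*53) + 3*√5)*(-3372 - 30254) = ((-30 - 53) + 3*√5)*(-33626) = (-83 + 3*√5)*(-33626) = 2790958 - 100878*√5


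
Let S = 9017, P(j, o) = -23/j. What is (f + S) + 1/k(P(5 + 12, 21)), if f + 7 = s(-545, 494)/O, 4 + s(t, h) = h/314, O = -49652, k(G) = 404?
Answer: 3546930590481/393665882 ≈ 9010.0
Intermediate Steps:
s(t, h) = -4 + h/314
f = -54567167/7795364 (f = -7 + (-4 + (1/314)*494)/(-49652) = -7 + (-4 + 247/157)*(-1/49652) = -7 - 381/157*(-1/49652) = -7 + 381/7795364 = -54567167/7795364 ≈ -7.0000)
(f + S) + 1/k(P(5 + 12, 21)) = (-54567167/7795364 + 9017) + 1/404 = 70236230021/7795364 + 1/404 = 3546930590481/393665882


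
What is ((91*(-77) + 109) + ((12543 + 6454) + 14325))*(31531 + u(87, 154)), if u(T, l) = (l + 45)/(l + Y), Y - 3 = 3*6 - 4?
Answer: 15830912000/19 ≈ 8.3321e+8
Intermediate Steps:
Y = 17 (Y = 3 + (3*6 - 4) = 3 + (18 - 4) = 3 + 14 = 17)
u(T, l) = (45 + l)/(17 + l) (u(T, l) = (l + 45)/(l + 17) = (45 + l)/(17 + l))
((91*(-77) + 109) + ((12543 + 6454) + 14325))*(31531 + u(87, 154)) = ((91*(-77) + 109) + ((12543 + 6454) + 14325))*(31531 + (45 + 154)/(17 + 154)) = ((-7007 + 109) + (18997 + 14325))*(31531 + 199/171) = (-6898 + 33322)*(31531 + (1/171)*199) = 26424*(31531 + 199/171) = 26424*(5392000/171) = 15830912000/19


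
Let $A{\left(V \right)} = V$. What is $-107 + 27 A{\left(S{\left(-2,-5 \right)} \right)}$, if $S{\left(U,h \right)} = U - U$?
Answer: $-107$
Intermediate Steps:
$S{\left(U,h \right)} = 0$
$-107 + 27 A{\left(S{\left(-2,-5 \right)} \right)} = -107 + 27 \cdot 0 = -107 + 0 = -107$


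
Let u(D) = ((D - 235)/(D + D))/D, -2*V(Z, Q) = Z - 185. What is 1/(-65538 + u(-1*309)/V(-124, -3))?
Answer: -29503629/1933608837946 ≈ -1.5258e-5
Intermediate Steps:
V(Z, Q) = 185/2 - Z/2 (V(Z, Q) = -(Z - 185)/2 = -(-185 + Z)/2 = 185/2 - Z/2)
u(D) = (-235 + D)/(2*D²) (u(D) = ((-235 + D)/((2*D)))/D = ((-235 + D)*(1/(2*D)))/D = ((-235 + D)/(2*D))/D = (-235 + D)/(2*D²))
1/(-65538 + u(-1*309)/V(-124, -3)) = 1/(-65538 + ((-235 - 1*309)/(2*(-1*309)²))/(185/2 - ½*(-124))) = 1/(-65538 + ((½)*(-235 - 309)/(-309)²)/(185/2 + 62)) = 1/(-65538 + ((½)*(1/95481)*(-544))/(309/2)) = 1/(-65538 - 272/95481*2/309) = 1/(-65538 - 544/29503629) = 1/(-1933608837946/29503629) = -29503629/1933608837946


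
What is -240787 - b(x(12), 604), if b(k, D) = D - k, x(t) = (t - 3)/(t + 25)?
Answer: -8931458/37 ≈ -2.4139e+5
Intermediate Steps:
x(t) = (-3 + t)/(25 + t)
-240787 - b(x(12), 604) = -240787 - (604 - (-3 + 12)/(25 + 12)) = -240787 - (604 - 9/37) = -240787 - 1*22339/37 = -240787 - 22339/37 = -8931458/37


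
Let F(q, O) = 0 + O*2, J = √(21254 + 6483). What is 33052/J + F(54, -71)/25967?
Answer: -142/25967 + 33052*√27737/27737 ≈ 198.45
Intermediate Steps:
J = √27737 ≈ 166.54
F(q, O) = 2*O (F(q, O) = 0 + 2*O = 2*O)
33052/J + F(54, -71)/25967 = 33052/(√27737) + (2*(-71))/25967 = 33052*(√27737/27737) - 142*1/25967 = 33052*√27737/27737 - 142/25967 = -142/25967 + 33052*√27737/27737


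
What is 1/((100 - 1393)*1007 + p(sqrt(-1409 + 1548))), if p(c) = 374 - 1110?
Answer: -1/1302787 ≈ -7.6759e-7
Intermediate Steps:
p(c) = -736
1/((100 - 1393)*1007 + p(sqrt(-1409 + 1548))) = 1/((100 - 1393)*1007 - 736) = 1/(-1293*1007 - 736) = 1/(-1302051 - 736) = 1/(-1302787) = -1/1302787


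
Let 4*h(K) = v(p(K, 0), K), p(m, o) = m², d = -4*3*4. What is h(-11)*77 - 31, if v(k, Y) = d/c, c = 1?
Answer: -955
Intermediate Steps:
d = -48 (d = -12*4 = -48)
v(k, Y) = -48 (v(k, Y) = -48/1 = -48*1 = -48)
h(K) = -12 (h(K) = (¼)*(-48) = -12)
h(-11)*77 - 31 = -12*77 - 31 = -924 - 31 = -955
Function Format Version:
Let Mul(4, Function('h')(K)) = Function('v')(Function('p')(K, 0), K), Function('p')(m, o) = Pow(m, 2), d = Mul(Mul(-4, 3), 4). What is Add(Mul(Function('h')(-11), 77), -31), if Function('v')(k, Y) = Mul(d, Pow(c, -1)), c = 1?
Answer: -955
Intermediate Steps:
d = -48 (d = Mul(-12, 4) = -48)
Function('v')(k, Y) = -48 (Function('v')(k, Y) = Mul(-48, Pow(1, -1)) = Mul(-48, 1) = -48)
Function('h')(K) = -12 (Function('h')(K) = Mul(Rational(1, 4), -48) = -12)
Add(Mul(Function('h')(-11), 77), -31) = Add(Mul(-12, 77), -31) = Add(-924, -31) = -955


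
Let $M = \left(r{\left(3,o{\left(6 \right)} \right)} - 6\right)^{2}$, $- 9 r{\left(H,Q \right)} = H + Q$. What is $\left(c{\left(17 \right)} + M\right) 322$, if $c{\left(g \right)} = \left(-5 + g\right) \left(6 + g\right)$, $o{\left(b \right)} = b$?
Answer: $104650$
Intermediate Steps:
$r{\left(H,Q \right)} = - \frac{H}{9} - \frac{Q}{9}$ ($r{\left(H,Q \right)} = - \frac{H + Q}{9} = - \frac{H}{9} - \frac{Q}{9}$)
$M = 49$ ($M = \left(\left(\left(- \frac{1}{9}\right) 3 - \frac{2}{3}\right) - 6\right)^{2} = \left(\left(- \frac{1}{3} - \frac{2}{3}\right) - 6\right)^{2} = \left(-1 - 6\right)^{2} = \left(-7\right)^{2} = 49$)
$\left(c{\left(17 \right)} + M\right) 322 = \left(\left(-30 + 17 + 17^{2}\right) + 49\right) 322 = \left(\left(-30 + 17 + 289\right) + 49\right) 322 = \left(276 + 49\right) 322 = 325 \cdot 322 = 104650$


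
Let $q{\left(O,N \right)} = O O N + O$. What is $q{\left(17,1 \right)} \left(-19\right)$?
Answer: $-5814$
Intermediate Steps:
$q{\left(O,N \right)} = O + N O^{2}$ ($q{\left(O,N \right)} = O^{2} N + O = N O^{2} + O = O + N O^{2}$)
$q{\left(17,1 \right)} \left(-19\right) = 17 \left(1 + 1 \cdot 17\right) \left(-19\right) = 17 \left(1 + 17\right) \left(-19\right) = 17 \cdot 18 \left(-19\right) = 306 \left(-19\right) = -5814$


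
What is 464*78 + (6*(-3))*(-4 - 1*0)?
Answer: 36264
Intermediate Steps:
464*78 + (6*(-3))*(-4 - 1*0) = 36192 - 18*(-4 + 0) = 36192 - 18*(-4) = 36192 + 72 = 36264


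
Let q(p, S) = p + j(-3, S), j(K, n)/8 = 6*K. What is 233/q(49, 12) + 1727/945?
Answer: -11224/17955 ≈ -0.62512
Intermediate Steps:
j(K, n) = 48*K (j(K, n) = 8*(6*K) = 48*K)
q(p, S) = -144 + p (q(p, S) = p + 48*(-3) = p - 144 = -144 + p)
233/q(49, 12) + 1727/945 = 233/(-144 + 49) + 1727/945 = 233/(-95) + 1727*(1/945) = 233*(-1/95) + 1727/945 = -233/95 + 1727/945 = -11224/17955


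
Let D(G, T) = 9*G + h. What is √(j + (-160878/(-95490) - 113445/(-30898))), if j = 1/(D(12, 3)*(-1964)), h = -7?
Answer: √3185290732495202598919683255/24385961156970 ≈ 2.3144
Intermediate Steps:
D(G, T) = -7 + 9*G (D(G, T) = 9*G - 7 = -7 + 9*G)
j = -1/198364 (j = 1/((-7 + 9*12)*(-1964)) = 1/((-7 + 108)*(-1964)) = 1/(101*(-1964)) = 1/(-198364) = -1/198364 ≈ -5.0412e-6)
√(j + (-160878/(-95490) - 113445/(-30898))) = √(-1/198364 + (-160878/(-95490) - 113445/(-30898))) = √(-1/198364 + (-160878*(-1/95490) - 113445*(-1/30898))) = √(-1/198364 + (26813/15915 + 113445/30898)) = √(-1/198364 + 2633945249/491741670) = √(261239711815483/48771922313940) = √3185290732495202598919683255/24385961156970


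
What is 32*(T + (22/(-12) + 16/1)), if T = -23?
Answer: -848/3 ≈ -282.67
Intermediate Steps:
32*(T + (22/(-12) + 16/1)) = 32*(-23 + (22/(-12) + 16/1)) = 32*(-23 + (22*(-1/12) + 16*1)) = 32*(-23 + (-11/6 + 16)) = 32*(-23 + 85/6) = 32*(-53/6) = -848/3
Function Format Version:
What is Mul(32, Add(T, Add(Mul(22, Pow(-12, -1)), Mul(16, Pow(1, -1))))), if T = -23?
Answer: Rational(-848, 3) ≈ -282.67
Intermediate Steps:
Mul(32, Add(T, Add(Mul(22, Pow(-12, -1)), Mul(16, Pow(1, -1))))) = Mul(32, Add(-23, Add(Mul(22, Pow(-12, -1)), Mul(16, Pow(1, -1))))) = Mul(32, Add(-23, Add(Mul(22, Rational(-1, 12)), Mul(16, 1)))) = Mul(32, Add(-23, Add(Rational(-11, 6), 16))) = Mul(32, Add(-23, Rational(85, 6))) = Mul(32, Rational(-53, 6)) = Rational(-848, 3)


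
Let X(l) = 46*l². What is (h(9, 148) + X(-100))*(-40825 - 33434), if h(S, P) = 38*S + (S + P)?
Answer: -34196195241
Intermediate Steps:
h(S, P) = P + 39*S (h(S, P) = 38*S + (P + S) = P + 39*S)
(h(9, 148) + X(-100))*(-40825 - 33434) = ((148 + 39*9) + 46*(-100)²)*(-40825 - 33434) = ((148 + 351) + 46*10000)*(-74259) = (499 + 460000)*(-74259) = 460499*(-74259) = -34196195241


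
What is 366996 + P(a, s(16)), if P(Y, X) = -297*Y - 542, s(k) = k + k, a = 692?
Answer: 160930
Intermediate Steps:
s(k) = 2*k
P(Y, X) = -542 - 297*Y
366996 + P(a, s(16)) = 366996 + (-542 - 297*692) = 366996 + (-542 - 205524) = 366996 - 206066 = 160930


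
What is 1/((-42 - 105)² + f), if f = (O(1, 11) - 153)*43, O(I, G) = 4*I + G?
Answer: 1/15675 ≈ 6.3796e-5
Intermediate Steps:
O(I, G) = G + 4*I
f = -5934 (f = ((11 + 4*1) - 153)*43 = ((11 + 4) - 153)*43 = (15 - 153)*43 = -138*43 = -5934)
1/((-42 - 105)² + f) = 1/((-42 - 105)² - 5934) = 1/((-147)² - 5934) = 1/(21609 - 5934) = 1/15675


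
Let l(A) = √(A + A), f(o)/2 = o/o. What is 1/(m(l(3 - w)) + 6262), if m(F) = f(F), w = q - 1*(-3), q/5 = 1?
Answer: 1/6264 ≈ 0.00015964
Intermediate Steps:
q = 5 (q = 5*1 = 5)
w = 8 (w = 5 - 1*(-3) = 5 + 3 = 8)
f(o) = 2 (f(o) = 2*(o/o) = 2*1 = 2)
l(A) = √2*√A (l(A) = √(2*A) = √2*√A)
m(F) = 2
1/(m(l(3 - w)) + 6262) = 1/(2 + 6262) = 1/6264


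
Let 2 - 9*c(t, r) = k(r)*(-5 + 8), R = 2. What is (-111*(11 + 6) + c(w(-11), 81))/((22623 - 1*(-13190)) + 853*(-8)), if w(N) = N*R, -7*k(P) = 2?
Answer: -118861/1826307 ≈ -0.065083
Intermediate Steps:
k(P) = -2/7 (k(P) = -⅐*2 = -2/7)
w(N) = 2*N (w(N) = N*2 = 2*N)
c(t, r) = 20/63 (c(t, r) = 2/9 - (-2)*(-5 + 8)/63 = 2/9 - (-2)*3/63 = 2/9 - ⅑*(-6/7) = 2/9 + 2/21 = 20/63)
(-111*(11 + 6) + c(w(-11), 81))/((22623 - 1*(-13190)) + 853*(-8)) = (-111*(11 + 6) + 20/63)/((22623 - 1*(-13190)) + 853*(-8)) = (-111*17 + 20/63)/((22623 + 13190) - 6824) = (-1887 + 20/63)/(35813 - 6824) = -118861/63/28989 = -118861/63*1/28989 = -118861/1826307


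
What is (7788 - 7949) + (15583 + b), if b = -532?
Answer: 14890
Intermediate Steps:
(7788 - 7949) + (15583 + b) = (7788 - 7949) + (15583 - 532) = -161 + 15051 = 14890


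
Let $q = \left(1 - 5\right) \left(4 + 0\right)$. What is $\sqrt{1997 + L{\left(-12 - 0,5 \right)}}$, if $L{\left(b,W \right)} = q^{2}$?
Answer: $\sqrt{2253} \approx 47.466$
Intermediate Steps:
$q = -16$ ($q = \left(-4\right) 4 = -16$)
$L{\left(b,W \right)} = 256$ ($L{\left(b,W \right)} = \left(-16\right)^{2} = 256$)
$\sqrt{1997 + L{\left(-12 - 0,5 \right)}} = \sqrt{1997 + 256} = \sqrt{2253}$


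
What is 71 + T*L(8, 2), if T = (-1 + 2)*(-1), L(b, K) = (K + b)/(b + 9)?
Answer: 1197/17 ≈ 70.412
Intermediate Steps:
L(b, K) = (K + b)/(9 + b)
T = -1 (T = 1*(-1) = -1)
71 + T*L(8, 2) = 71 - (2 + 8)/(9 + 8) = 71 - 10/17 = 1197/17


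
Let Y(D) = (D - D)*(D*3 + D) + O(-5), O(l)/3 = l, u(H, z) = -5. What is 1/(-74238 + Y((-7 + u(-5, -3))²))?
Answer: -1/74253 ≈ -1.3467e-5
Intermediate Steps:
O(l) = 3*l
Y(D) = -15 (Y(D) = (D - D)*(D*3 + D) + 3*(-5) = 0*(3*D + D) - 15 = 0*(4*D) - 15 = 0 - 15 = -15)
1/(-74238 + Y((-7 + u(-5, -3))²)) = 1/(-74238 - 15) = 1/(-74253) = -1/74253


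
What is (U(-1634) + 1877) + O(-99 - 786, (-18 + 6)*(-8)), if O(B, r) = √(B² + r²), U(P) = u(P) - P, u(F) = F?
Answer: 1877 + 39*√521 ≈ 2767.2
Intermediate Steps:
U(P) = 0 (U(P) = P - P = 0)
(U(-1634) + 1877) + O(-99 - 786, (-18 + 6)*(-8)) = (0 + 1877) + √((-99 - 786)² + ((-18 + 6)*(-8))²) = 1877 + √((-885)² + (-12*(-8))²) = 1877 + √(783225 + 96²) = 1877 + √(783225 + 9216) = 1877 + √792441 = 1877 + 39*√521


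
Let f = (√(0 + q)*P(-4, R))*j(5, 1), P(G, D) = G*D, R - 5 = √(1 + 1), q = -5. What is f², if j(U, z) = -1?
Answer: -2160 - 800*√2 ≈ -3291.4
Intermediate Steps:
R = 5 + √2 (R = 5 + √(1 + 1) = 5 + √2 ≈ 6.4142)
P(G, D) = D*G
f = -I*√5*(-20 - 4*√2) (f = (√(0 - 5)*((5 + √2)*(-4)))*(-1) = (√(-5)*(-20 - 4*√2))*(-1) = ((I*√5)*(-20 - 4*√2))*(-1) = (I*√5*(-20 - 4*√2))*(-1) = -I*√5*(-20 - 4*√2) ≈ 57.37*I)
f² = (4*I*√5*(5 + √2))² = -80*(5 + √2)²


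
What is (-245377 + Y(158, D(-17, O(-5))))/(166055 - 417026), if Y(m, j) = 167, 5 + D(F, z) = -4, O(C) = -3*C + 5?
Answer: 35030/35853 ≈ 0.97705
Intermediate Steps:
O(C) = 5 - 3*C
D(F, z) = -9 (D(F, z) = -5 - 4 = -9)
(-245377 + Y(158, D(-17, O(-5))))/(166055 - 417026) = (-245377 + 167)/(166055 - 417026) = -245210/(-250971) = -245210*(-1/250971) = 35030/35853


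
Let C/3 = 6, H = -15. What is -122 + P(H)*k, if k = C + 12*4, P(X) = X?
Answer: -1112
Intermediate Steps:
C = 18 (C = 3*6 = 18)
k = 66 (k = 18 + 12*4 = 18 + 48 = 66)
-122 + P(H)*k = -122 - 15*66 = -122 - 990 = -1112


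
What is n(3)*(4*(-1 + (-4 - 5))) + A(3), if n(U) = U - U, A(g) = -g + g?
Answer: 0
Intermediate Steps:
A(g) = 0
n(U) = 0
n(3)*(4*(-1 + (-4 - 5))) + A(3) = 0*(4*(-1 + (-4 - 5))) + 0 = 0*(4*(-1 - 9)) + 0 = 0*(4*(-10)) + 0 = 0*(-40) + 0 = 0 + 0 = 0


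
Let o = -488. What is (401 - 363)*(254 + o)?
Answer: -8892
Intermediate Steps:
(401 - 363)*(254 + o) = (401 - 363)*(254 - 488) = 38*(-234) = -8892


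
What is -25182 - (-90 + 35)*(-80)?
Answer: -29582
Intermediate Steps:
-25182 - (-90 + 35)*(-80) = -25182 - (-55)*(-80) = -25182 - 1*4400 = -25182 - 4400 = -29582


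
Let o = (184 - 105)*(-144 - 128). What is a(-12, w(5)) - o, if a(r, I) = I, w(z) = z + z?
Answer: 21498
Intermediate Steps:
w(z) = 2*z
o = -21488 (o = 79*(-272) = -21488)
a(-12, w(5)) - o = 2*5 - 1*(-21488) = 10 + 21488 = 21498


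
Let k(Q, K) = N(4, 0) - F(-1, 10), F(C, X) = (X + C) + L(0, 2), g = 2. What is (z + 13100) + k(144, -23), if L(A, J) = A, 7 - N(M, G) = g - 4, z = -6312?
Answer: 6788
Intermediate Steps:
N(M, G) = 9 (N(M, G) = 7 - (2 - 4) = 7 - 1*(-2) = 7 + 2 = 9)
F(C, X) = C + X (F(C, X) = (X + C) + 0 = (C + X) + 0 = C + X)
k(Q, K) = 0 (k(Q, K) = 9 - (-1 + 10) = 9 - 1*9 = 9 - 9 = 0)
(z + 13100) + k(144, -23) = (-6312 + 13100) + 0 = 6788 + 0 = 6788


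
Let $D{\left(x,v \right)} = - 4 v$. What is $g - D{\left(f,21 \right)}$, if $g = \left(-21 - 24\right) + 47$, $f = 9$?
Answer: $86$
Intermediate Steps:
$g = 2$ ($g = -45 + 47 = 2$)
$g - D{\left(f,21 \right)} = 2 - \left(-4\right) 21 = 2 - -84 = 2 + 84 = 86$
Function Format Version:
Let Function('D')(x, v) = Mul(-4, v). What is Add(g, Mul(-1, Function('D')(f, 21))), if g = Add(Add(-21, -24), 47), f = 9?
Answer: 86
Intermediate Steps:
g = 2 (g = Add(-45, 47) = 2)
Add(g, Mul(-1, Function('D')(f, 21))) = Add(2, Mul(-1, Mul(-4, 21))) = Add(2, Mul(-1, -84)) = Add(2, 84) = 86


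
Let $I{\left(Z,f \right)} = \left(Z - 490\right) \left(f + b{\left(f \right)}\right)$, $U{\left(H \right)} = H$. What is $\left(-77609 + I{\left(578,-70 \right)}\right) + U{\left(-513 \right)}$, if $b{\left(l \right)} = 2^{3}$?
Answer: $-83578$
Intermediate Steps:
$b{\left(l \right)} = 8$
$I{\left(Z,f \right)} = \left(-490 + Z\right) \left(8 + f\right)$ ($I{\left(Z,f \right)} = \left(Z - 490\right) \left(f + 8\right) = \left(-490 + Z\right) \left(8 + f\right)$)
$\left(-77609 + I{\left(578,-70 \right)}\right) + U{\left(-513 \right)} = \left(-77609 + \left(-3920 - -34300 + 8 \cdot 578 + 578 \left(-70\right)\right)\right) - 513 = \left(-77609 + \left(-3920 + 34300 + 4624 - 40460\right)\right) - 513 = \left(-77609 - 5456\right) - 513 = -83065 - 513 = -83578$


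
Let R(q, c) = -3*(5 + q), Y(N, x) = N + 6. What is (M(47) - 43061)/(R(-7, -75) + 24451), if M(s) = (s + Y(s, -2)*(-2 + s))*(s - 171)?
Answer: -344629/24457 ≈ -14.091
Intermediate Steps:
Y(N, x) = 6 + N
R(q, c) = -15 - 3*q
M(s) = (-171 + s)*(s + (-2 + s)*(6 + s)) (M(s) = (s + (6 + s)*(-2 + s))*(s - 171) = (s + (-2 + s)*(6 + s))*(-171 + s) = (-171 + s)*(s + (-2 + s)*(6 + s)))
(M(47) - 43061)/(R(-7, -75) + 24451) = ((2052 + 47**3 - 867*47 - 166*47**2) - 43061)/((-15 - 3*(-7)) + 24451) = ((2052 + 103823 - 40749 - 166*2209) - 43061)/((-15 + 21) + 24451) = ((2052 + 103823 - 40749 - 366694) - 43061)/(6 + 24451) = (-301568 - 43061)/24457 = -344629*1/24457 = -344629/24457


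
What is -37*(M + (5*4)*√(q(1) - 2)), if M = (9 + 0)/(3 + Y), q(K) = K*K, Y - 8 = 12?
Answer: -333/23 - 740*I ≈ -14.478 - 740.0*I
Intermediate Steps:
Y = 20 (Y = 8 + 12 = 20)
q(K) = K²
M = 9/23 (M = (9 + 0)/(3 + 20) = 9/23 ≈ 0.39130)
-37*(M + (5*4)*√(q(1) - 2)) = -37*(9/23 + (5*4)*√(1² - 2)) = -37*(9/23 + 20*√(1 - 2)) = -37*(9/23 + 20*√(-1)) = -37*(9/23 + 20*I) = -333/23 - 740*I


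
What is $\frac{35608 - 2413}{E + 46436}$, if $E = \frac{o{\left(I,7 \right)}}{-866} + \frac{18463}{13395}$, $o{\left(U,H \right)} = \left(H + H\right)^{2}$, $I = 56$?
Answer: $\frac{192532161825}{269337107029} \approx 0.71484$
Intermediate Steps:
$o{\left(U,H \right)} = 4 H^{2}$ ($o{\left(U,H \right)} = \left(2 H\right)^{2} = 4 H^{2}$)
$E = \frac{6681769}{5800035}$ ($E = \frac{4 \cdot 7^{2}}{-866} + \frac{18463}{13395} = 4 \cdot 49 \left(- \frac{1}{866}\right) + 18463 \cdot \frac{1}{13395} = 196 \left(- \frac{1}{866}\right) + \frac{18463}{13395} = - \frac{98}{433} + \frac{18463}{13395} = \frac{6681769}{5800035} \approx 1.152$)
$\frac{35608 - 2413}{E + 46436} = \frac{35608 - 2413}{\frac{6681769}{5800035} + 46436} = \frac{35608 - 2413}{\frac{269337107029}{5800035}} = 33195 \cdot \frac{5800035}{269337107029} = \frac{192532161825}{269337107029}$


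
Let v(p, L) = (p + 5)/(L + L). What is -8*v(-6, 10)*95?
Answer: 38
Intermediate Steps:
v(p, L) = (5 + p)/(2*L) (v(p, L) = (5 + p)/((2*L)) = (5 + p)*(1/(2*L)) = (5 + p)/(2*L))
-8*v(-6, 10)*95 = -4*(5 - 6)/10*95 = -4*(-1)/10*95 = -8*(-1/20)*95 = (⅖)*95 = 38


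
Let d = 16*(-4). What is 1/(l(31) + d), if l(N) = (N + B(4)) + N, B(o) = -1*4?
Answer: -⅙ ≈ -0.16667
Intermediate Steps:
d = -64
B(o) = -4
l(N) = -4 + 2*N (l(N) = (N - 4) + N = (-4 + N) + N = -4 + 2*N)
1/(l(31) + d) = 1/((-4 + 2*31) - 64) = 1/((-4 + 62) - 64) = 1/(58 - 64) = 1/(-6) = -⅙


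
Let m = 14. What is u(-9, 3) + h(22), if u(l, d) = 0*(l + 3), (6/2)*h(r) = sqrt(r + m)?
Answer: 2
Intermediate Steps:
h(r) = sqrt(14 + r)/3 (h(r) = sqrt(r + 14)/3 = sqrt(14 + r)/3)
u(l, d) = 0 (u(l, d) = 0*(3 + l) = 0)
u(-9, 3) + h(22) = 0 + sqrt(14 + 22)/3 = 0 + sqrt(36)/3 = 0 + (1/3)*6 = 0 + 2 = 2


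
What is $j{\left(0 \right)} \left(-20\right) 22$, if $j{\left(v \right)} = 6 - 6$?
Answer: $0$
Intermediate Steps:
$j{\left(v \right)} = 0$ ($j{\left(v \right)} = 6 - 6 = 0$)
$j{\left(0 \right)} \left(-20\right) 22 = 0 \left(-20\right) 22 = 0 \cdot 22 = 0$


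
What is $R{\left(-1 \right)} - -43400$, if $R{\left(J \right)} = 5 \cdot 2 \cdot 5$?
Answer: $43450$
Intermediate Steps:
$R{\left(J \right)} = 50$ ($R{\left(J \right)} = 10 \cdot 5 = 50$)
$R{\left(-1 \right)} - -43400 = 50 - -43400 = 50 + 43400 = 43450$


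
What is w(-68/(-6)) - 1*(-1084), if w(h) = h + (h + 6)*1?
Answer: 3338/3 ≈ 1112.7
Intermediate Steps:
w(h) = 6 + 2*h (w(h) = h + (6 + h)*1 = h + (6 + h) = 6 + 2*h)
w(-68/(-6)) - 1*(-1084) = (6 + 2*(-68/(-6))) - 1*(-1084) = (6 + 2*(-68*(-⅙))) + 1084 = (6 + 2*(34/3)) + 1084 = (6 + 68/3) + 1084 = 86/3 + 1084 = 3338/3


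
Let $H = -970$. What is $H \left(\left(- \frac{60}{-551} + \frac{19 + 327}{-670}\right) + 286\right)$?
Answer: $- \frac{10226920878}{36917} \approx -2.7702 \cdot 10^{5}$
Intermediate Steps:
$H \left(\left(- \frac{60}{-551} + \frac{19 + 327}{-670}\right) + 286\right) = - 970 \left(\left(- \frac{60}{-551} + \frac{19 + 327}{-670}\right) + 286\right) = - 970 \left(\left(\left(-60\right) \left(- \frac{1}{551}\right) + 346 \left(- \frac{1}{670}\right)\right) + 286\right) = - 970 \left(\left(\frac{60}{551} - \frac{173}{335}\right) + 286\right) = - 970 \left(- \frac{75223}{184585} + 286\right) = \left(-970\right) \frac{52716087}{184585} = - \frac{10226920878}{36917}$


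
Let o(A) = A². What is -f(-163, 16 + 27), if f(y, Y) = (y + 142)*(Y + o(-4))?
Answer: 1239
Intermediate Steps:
f(y, Y) = (16 + Y)*(142 + y) (f(y, Y) = (y + 142)*(Y + (-4)²) = (142 + y)*(Y + 16) = (142 + y)*(16 + Y) = (16 + Y)*(142 + y))
-f(-163, 16 + 27) = -(2272 + 16*(-163) + 142*(16 + 27) + (16 + 27)*(-163)) = -(2272 - 2608 + 142*43 + 43*(-163)) = -(2272 - 2608 + 6106 - 7009) = -1*(-1239) = 1239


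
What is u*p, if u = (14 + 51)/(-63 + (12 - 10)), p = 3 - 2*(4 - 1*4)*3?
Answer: -195/61 ≈ -3.1967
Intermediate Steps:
p = 3 (p = 3 - 2*(4 - 4)*3 = 3 - 2*0*3 = 3 + 0*3 = 3 + 0 = 3)
u = -65/61 (u = 65/(-63 + 2) = 65/(-61) = 65*(-1/61) = -65/61 ≈ -1.0656)
u*p = -65/61*3 = -195/61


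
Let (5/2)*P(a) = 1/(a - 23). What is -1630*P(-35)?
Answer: 326/29 ≈ 11.241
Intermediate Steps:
P(a) = 2/(5*(-23 + a)) (P(a) = 2/(5*(a - 23)) = 2/(5*(-23 + a)))
-1630*P(-35) = -652/(-23 - 35) = -652/(-58) = -652*(-1)/58 = -1630*(-1/145) = 326/29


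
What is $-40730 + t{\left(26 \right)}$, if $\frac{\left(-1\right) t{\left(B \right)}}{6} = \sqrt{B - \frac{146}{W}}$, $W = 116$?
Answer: $-40730 - \frac{3 \sqrt{83230}}{29} \approx -40760.0$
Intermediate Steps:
$t{\left(B \right)} = - 6 \sqrt{- \frac{73}{58} + B}$ ($t{\left(B \right)} = - 6 \sqrt{B - \frac{146}{116}} = - 6 \sqrt{B - \frac{73}{58}} = - 6 \sqrt{- \frac{73}{58} + B}$)
$-40730 + t{\left(26 \right)} = -40730 - \frac{3 \sqrt{-4234 + 3364 \cdot 26}}{29} = -40730 - \frac{3 \sqrt{-4234 + 87464}}{29} = -40730 - \frac{3 \sqrt{83230}}{29}$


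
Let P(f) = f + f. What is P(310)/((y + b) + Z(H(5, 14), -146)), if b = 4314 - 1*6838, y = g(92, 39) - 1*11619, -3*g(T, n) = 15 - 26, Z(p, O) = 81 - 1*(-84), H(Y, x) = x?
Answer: -1860/41923 ≈ -0.044367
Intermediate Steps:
Z(p, O) = 165 (Z(p, O) = 81 + 84 = 165)
g(T, n) = 11/3 (g(T, n) = -(15 - 26)/3 = -⅓*(-11) = 11/3)
P(f) = 2*f
y = -34846/3 (y = 11/3 - 1*11619 = 11/3 - 11619 = -34846/3 ≈ -11615.)
b = -2524 (b = 4314 - 6838 = -2524)
P(310)/((y + b) + Z(H(5, 14), -146)) = (2*310)/((-34846/3 - 2524) + 165) = 620/(-42418/3 + 165) = 620/(-41923/3) = 620*(-3/41923) = -1860/41923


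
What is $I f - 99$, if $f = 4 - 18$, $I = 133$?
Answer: $-1961$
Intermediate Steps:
$f = -14$ ($f = 4 - 18 = -14$)
$I f - 99 = 133 \left(-14\right) - 99 = -1862 - 99 = -1961$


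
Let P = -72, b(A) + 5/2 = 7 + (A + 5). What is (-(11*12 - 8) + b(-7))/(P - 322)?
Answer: 243/788 ≈ 0.30838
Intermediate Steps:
b(A) = 19/2 + A (b(A) = -5/2 + (7 + (A + 5)) = -5/2 + (7 + (5 + A)) = -5/2 + (12 + A) = 19/2 + A)
(-(11*12 - 8) + b(-7))/(P - 322) = (-(11*12 - 8) + (19/2 - 7))/(-72 - 322) = (-(132 - 8) + 5/2)/(-394) = (-1*124 + 5/2)*(-1/394) = (-124 + 5/2)*(-1/394) = -243/2*(-1/394) = 243/788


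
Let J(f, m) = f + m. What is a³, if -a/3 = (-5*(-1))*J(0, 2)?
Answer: -27000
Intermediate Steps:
a = -30 (a = -3*(-5*(-1))*(0 + 2) = -15*2 = -3*10 = -30)
a³ = (-30)³ = -27000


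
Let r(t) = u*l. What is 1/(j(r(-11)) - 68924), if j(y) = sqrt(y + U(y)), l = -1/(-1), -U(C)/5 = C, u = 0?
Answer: -1/68924 ≈ -1.4509e-5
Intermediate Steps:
U(C) = -5*C
l = 1 (l = -1*(-1) = 1)
r(t) = 0 (r(t) = 0*1 = 0)
j(y) = 2*sqrt(-y) (j(y) = sqrt(y - 5*y) = sqrt(-4*y) = 2*sqrt(-y))
1/(j(r(-11)) - 68924) = 1/(2*sqrt(-1*0) - 68924) = 1/(2*sqrt(0) - 68924) = 1/(2*0 - 68924) = 1/(0 - 68924) = 1/(-68924) = -1/68924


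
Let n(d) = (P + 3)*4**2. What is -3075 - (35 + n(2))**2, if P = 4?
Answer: -24684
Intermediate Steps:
n(d) = 112 (n(d) = (4 + 3)*4**2 = 7*16 = 112)
-3075 - (35 + n(2))**2 = -3075 - (35 + 112)**2 = -3075 - 1*147**2 = -3075 - 1*21609 = -3075 - 21609 = -24684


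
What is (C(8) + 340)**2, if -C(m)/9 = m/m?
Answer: 109561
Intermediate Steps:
C(m) = -9 (C(m) = -9*m/m = -9*1 = -9)
(C(8) + 340)**2 = (-9 + 340)**2 = 331**2 = 109561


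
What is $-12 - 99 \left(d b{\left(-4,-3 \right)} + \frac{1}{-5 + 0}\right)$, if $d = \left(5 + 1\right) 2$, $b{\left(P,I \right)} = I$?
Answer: $\frac{17859}{5} \approx 3571.8$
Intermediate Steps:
$d = 12$ ($d = 6 \cdot 2 = 12$)
$-12 - 99 \left(d b{\left(-4,-3 \right)} + \frac{1}{-5 + 0}\right) = -12 - 99 \left(12 \left(-3\right) + \frac{1}{-5 + 0}\right) = -12 - 99 \left(-36 + \frac{1}{-5}\right) = -12 - 99 \left(-36 - \frac{1}{5}\right) = -12 - - \frac{17919}{5} = -12 + \frac{17919}{5} = \frac{17859}{5}$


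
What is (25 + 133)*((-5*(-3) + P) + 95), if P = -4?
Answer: 16748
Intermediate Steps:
(25 + 133)*((-5*(-3) + P) + 95) = (25 + 133)*((-5*(-3) - 4) + 95) = 158*((15 - 4) + 95) = 158*(11 + 95) = 158*106 = 16748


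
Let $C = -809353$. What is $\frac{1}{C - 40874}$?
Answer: $- \frac{1}{850227} \approx -1.1762 \cdot 10^{-6}$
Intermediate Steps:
$\frac{1}{C - 40874} = \frac{1}{-809353 - 40874} = \frac{1}{-850227} = - \frac{1}{850227}$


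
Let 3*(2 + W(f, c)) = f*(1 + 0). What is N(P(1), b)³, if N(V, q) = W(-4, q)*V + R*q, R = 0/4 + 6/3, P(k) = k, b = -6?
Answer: -97336/27 ≈ -3605.0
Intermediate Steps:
W(f, c) = -2 + f/3 (W(f, c) = -2 + (f*(1 + 0))/3 = -2 + (f*1)/3 = -2 + f/3)
R = 2 (R = 0*(¼) + 6*(⅓) = 0 + 2 = 2)
N(V, q) = 2*q - 10*V/3 (N(V, q) = (-2 + (⅓)*(-4))*V + 2*q = (-2 - 4/3)*V + 2*q = -10*V/3 + 2*q = 2*q - 10*V/3)
N(P(1), b)³ = (2*(-6) - 10/3*1)³ = (-12 - 10/3)³ = (-46/3)³ = -97336/27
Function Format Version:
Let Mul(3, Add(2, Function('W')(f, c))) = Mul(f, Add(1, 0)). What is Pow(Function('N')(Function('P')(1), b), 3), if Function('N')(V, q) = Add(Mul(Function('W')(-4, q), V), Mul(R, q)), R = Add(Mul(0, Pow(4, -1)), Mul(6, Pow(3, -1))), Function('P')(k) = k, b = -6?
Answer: Rational(-97336, 27) ≈ -3605.0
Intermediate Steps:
Function('W')(f, c) = Add(-2, Mul(Rational(1, 3), f)) (Function('W')(f, c) = Add(-2, Mul(Rational(1, 3), Mul(f, Add(1, 0)))) = Add(-2, Mul(Rational(1, 3), Mul(f, 1))) = Add(-2, Mul(Rational(1, 3), f)))
R = 2 (R = Add(Mul(0, Rational(1, 4)), Mul(6, Rational(1, 3))) = Add(0, 2) = 2)
Function('N')(V, q) = Add(Mul(2, q), Mul(Rational(-10, 3), V)) (Function('N')(V, q) = Add(Mul(Add(-2, Mul(Rational(1, 3), -4)), V), Mul(2, q)) = Add(Mul(Add(-2, Rational(-4, 3)), V), Mul(2, q)) = Add(Mul(Rational(-10, 3), V), Mul(2, q)) = Add(Mul(2, q), Mul(Rational(-10, 3), V)))
Pow(Function('N')(Function('P')(1), b), 3) = Pow(Add(Mul(2, -6), Mul(Rational(-10, 3), 1)), 3) = Pow(Add(-12, Rational(-10, 3)), 3) = Pow(Rational(-46, 3), 3) = Rational(-97336, 27)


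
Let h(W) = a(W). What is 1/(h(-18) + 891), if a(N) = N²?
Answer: 1/1215 ≈ 0.00082305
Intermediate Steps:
h(W) = W²
1/(h(-18) + 891) = 1/((-18)² + 891) = 1/(324 + 891) = 1/1215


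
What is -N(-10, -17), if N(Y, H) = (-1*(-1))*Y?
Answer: 10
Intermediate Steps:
N(Y, H) = Y (N(Y, H) = 1*Y = Y)
-N(-10, -17) = -1*(-10) = 10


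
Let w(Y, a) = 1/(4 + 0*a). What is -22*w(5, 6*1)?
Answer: -11/2 ≈ -5.5000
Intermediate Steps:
w(Y, a) = 1/4 (w(Y, a) = 1/(4 + 0) = 1/4)
-22*w(5, 6*1) = -22*1/4 = -11/2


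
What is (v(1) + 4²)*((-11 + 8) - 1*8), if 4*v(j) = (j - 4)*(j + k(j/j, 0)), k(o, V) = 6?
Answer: -473/4 ≈ -118.25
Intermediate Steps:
v(j) = (-4 + j)*(6 + j)/4 (v(j) = ((j - 4)*(j + 6))/4 = ((-4 + j)*(6 + j))/4 = (-4 + j)*(6 + j)/4)
(v(1) + 4²)*((-11 + 8) - 1*8) = ((-6 + (½)*1 + (¼)*1²) + 4²)*((-11 + 8) - 1*8) = ((-6 + ½ + (¼)*1) + 16)*(-3 - 8) = ((-6 + ½ + ¼) + 16)*(-11) = (-21/4 + 16)*(-11) = (43/4)*(-11) = -473/4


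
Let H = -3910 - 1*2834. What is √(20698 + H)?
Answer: √13954 ≈ 118.13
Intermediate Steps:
H = -6744 (H = -3910 - 2834 = -6744)
√(20698 + H) = √(20698 - 6744) = √13954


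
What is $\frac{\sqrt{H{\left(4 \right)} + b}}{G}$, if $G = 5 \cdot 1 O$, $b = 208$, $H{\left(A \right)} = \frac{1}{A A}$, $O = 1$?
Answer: $\frac{\sqrt{3329}}{20} \approx 2.8849$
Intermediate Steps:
$H{\left(A \right)} = \frac{1}{A^{2}}$
$G = 5$ ($G = 5 \cdot 1 \cdot 1 = 5 \cdot 1 = 5$)
$\frac{\sqrt{H{\left(4 \right)} + b}}{G} = \frac{\sqrt{\frac{1}{16} + 208}}{5} = \sqrt{\frac{1}{16} + 208} \cdot \frac{1}{5} = \sqrt{\frac{3329}{16}} \cdot \frac{1}{5} = \frac{\sqrt{3329}}{4} \cdot \frac{1}{5} = \frac{\sqrt{3329}}{20}$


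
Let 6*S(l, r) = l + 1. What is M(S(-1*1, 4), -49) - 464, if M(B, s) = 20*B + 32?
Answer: -432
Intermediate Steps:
S(l, r) = 1/6 + l/6 (S(l, r) = (l + 1)/6 = (1 + l)/6 = 1/6 + l/6)
M(B, s) = 32 + 20*B
M(S(-1*1, 4), -49) - 464 = (32 + 20*(1/6 + (-1*1)/6)) - 464 = (32 + 20*(1/6 + (1/6)*(-1))) - 464 = (32 + 20*(1/6 - 1/6)) - 464 = (32 + 20*0) - 464 = (32 + 0) - 464 = 32 - 464 = -432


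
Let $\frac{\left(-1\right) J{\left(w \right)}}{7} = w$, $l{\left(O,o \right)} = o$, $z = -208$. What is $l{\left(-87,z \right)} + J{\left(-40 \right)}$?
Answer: $72$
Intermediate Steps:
$J{\left(w \right)} = - 7 w$
$l{\left(-87,z \right)} + J{\left(-40 \right)} = -208 - -280 = -208 + 280 = 72$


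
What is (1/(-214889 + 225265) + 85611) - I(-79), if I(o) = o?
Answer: 889119441/10376 ≈ 85690.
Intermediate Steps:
(1/(-214889 + 225265) + 85611) - I(-79) = (1/(-214889 + 225265) + 85611) - 1*(-79) = (1/10376 + 85611) + 79 = 888299737/10376 + 79 = 889119441/10376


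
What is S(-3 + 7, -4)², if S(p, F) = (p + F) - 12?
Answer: 144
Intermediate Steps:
S(p, F) = -12 + F + p (S(p, F) = (F + p) - 12 = -12 + F + p)
S(-3 + 7, -4)² = (-12 - 4 + (-3 + 7))² = (-12 - 4 + 4)² = (-12)² = 144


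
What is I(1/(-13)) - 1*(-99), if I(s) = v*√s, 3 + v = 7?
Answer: 99 + 4*I*√13/13 ≈ 99.0 + 1.1094*I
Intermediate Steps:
v = 4 (v = -3 + 7 = 4)
I(s) = 4*√s
I(1/(-13)) - 1*(-99) = 4*√(1/(-13)) - 1*(-99) = 4*√(-1/13) + 99 = 4*(I*√13/13) + 99 = 4*I*√13/13 + 99 = 99 + 4*I*√13/13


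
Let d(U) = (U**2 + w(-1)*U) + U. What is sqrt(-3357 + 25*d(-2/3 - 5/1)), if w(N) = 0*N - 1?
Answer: 2*I*sqrt(5747)/3 ≈ 50.539*I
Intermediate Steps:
w(N) = -1 (w(N) = 0 - 1 = -1)
d(U) = U**2 (d(U) = (U**2 - U) + U = U**2)
sqrt(-3357 + 25*d(-2/3 - 5/1)) = sqrt(-3357 + 25*(-2/3 - 5/1)**2) = sqrt(-3357 + 25*(-2*1/3 - 5*1)**2) = sqrt(-3357 + 25*(-2/3 - 5)**2) = sqrt(-3357 + 25*(-17/3)**2) = sqrt(-3357 + 25*(289/9)) = sqrt(-3357 + 7225/9) = sqrt(-22988/9) = 2*I*sqrt(5747)/3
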